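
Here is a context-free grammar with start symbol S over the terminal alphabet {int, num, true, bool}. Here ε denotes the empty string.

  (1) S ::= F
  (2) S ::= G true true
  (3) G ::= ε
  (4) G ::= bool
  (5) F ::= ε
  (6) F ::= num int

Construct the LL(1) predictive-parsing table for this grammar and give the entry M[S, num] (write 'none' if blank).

FIRST(G): from G::=ε we get {ε}; from G::=bool we get {bool}. So FIRST(G) = {ε, bool}.
FIRST(F): from F::=ε we get {ε}; from F::=num int we get {num}. So FIRST(F) = {ε, num}.
FIRST(S): from S::=F we get {ε, num}; from S::=G true true we get {bool, true}. So FIRST(S) = {ε, bool, num, true}.
FOLLOW(S) includes $ since S is the start symbol.
FOLLOW(S): S appears on no right-hand side. Thus FOLLOW(S) = {$}.
For S ::= F: FIRST(F) = {ε, num}, so it goes in M[S, t] for t ∈ {num}; since ε ∈ FIRST, also for every t ∈ FOLLOW(S) = {$}.
For S ::= G true true: FIRST(G true true) = {bool, true}, so it goes in M[S, t] for t ∈ {bool, true}.

S ::= F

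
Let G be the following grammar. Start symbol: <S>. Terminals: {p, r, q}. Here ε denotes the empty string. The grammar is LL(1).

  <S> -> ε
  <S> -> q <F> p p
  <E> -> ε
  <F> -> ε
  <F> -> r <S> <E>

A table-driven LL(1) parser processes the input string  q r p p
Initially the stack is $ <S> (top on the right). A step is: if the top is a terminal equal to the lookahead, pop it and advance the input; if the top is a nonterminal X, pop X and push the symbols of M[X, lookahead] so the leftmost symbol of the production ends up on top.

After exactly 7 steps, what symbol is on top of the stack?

step 1: stack=$ <S>  input=q r p p $  — expand <S> -> q <F> p p
step 2: stack=$ p p <F> q  input=q r p p $  — match q
step 3: stack=$ p p <F>  input=r p p $  — expand <F> -> r <S> <E>
step 4: stack=$ p p <E> <S> r  input=r p p $  — match r
step 5: stack=$ p p <E> <S>  input=p p $  — expand <S> -> ε
step 6: stack=$ p p <E>  input=p p $  — expand <E> -> ε
step 7: stack=$ p p  input=p p $  — match p
Stack after step 7: $ p (top = p).

p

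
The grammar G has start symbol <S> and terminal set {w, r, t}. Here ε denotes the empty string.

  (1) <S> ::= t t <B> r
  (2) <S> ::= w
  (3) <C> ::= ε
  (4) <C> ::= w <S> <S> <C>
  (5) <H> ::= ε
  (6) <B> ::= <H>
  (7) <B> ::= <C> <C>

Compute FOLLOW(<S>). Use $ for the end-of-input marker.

{$, r, t, w}

FIRST(<S>): from <S>::=t t <B> r we get {t}; from <S>::=w we get {w}. So FIRST(<S>) = {t, w}.
FIRST(<C>): from <C>::=ε we get {ε}; from <C>::=w <S> <S> <C> we get {w}. So FIRST(<C>) = {ε, w}.
FIRST(<H>): from <H>::=ε we get {ε}. So FIRST(<H>) = {ε}.
FIRST(<B>): from <B>::=<H> we get {ε}; from <B>::=<C> <C> we get {ε, w}. So FIRST(<B>) = {ε, w}.
FOLLOW(<S>) includes $ since <S> is the start symbol.
FOLLOW(<B>): in <S>::=t t <B> r, <B> is followed by r with FIRST {r}. Thus FOLLOW(<B>) = {r}.
FOLLOW(<C>): in <C>::=w <S> <S> <C>, the suffix after <C> is empty (adds nothing new); in <B>::=<C> <C> (occurrence 1), <C> is followed by <C> with FIRST {ε, w}; in <B>::=<C> <C> (occurrence 1), the suffix after <C> is nullable, so FOLLOW(<C>) ⊇ FOLLOW(<B>) = {r}; in <B>::=<C> <C> (occurrence 2), the suffix after <C> is empty, so FOLLOW(<C>) ⊇ FOLLOW(<B>) = {r}. Thus FOLLOW(<C>) = {r, w}.
FOLLOW(<S>): in <C>::=w <S> <S> <C> (occurrence 1), <S> is followed by <S> <C> with FIRST {t, w}; in <C>::=w <S> <S> <C> (occurrence 2), <S> is followed by <C> with FIRST {ε, w}; in <C>::=w <S> <S> <C> (occurrence 2), the suffix after <S> is nullable, so FOLLOW(<S>) ⊇ FOLLOW(<C>) = {r, w}. Thus FOLLOW(<S>) = {$, r, t, w}.
FOLLOW(<H>): in <B>::=<H>, the suffix after <H> is empty, so FOLLOW(<H>) ⊇ FOLLOW(<B>) = {r}. Thus FOLLOW(<H>) = {r}.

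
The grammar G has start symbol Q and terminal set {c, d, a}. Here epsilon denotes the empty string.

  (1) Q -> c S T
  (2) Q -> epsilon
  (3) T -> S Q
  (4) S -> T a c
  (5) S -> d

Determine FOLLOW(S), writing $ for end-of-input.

{$, a, c, d}

FIRST(Q) = {epsilon, c}
FIRST(T) = {d}  (via S Q)
FIRST(S) = {d}  (via T a c)
FOLLOW(Q) includes $ since Q is the start symbol.
FOLLOW(Q): in T->S Q, the suffix after Q is empty, so FOLLOW(Q) ⊇ FOLLOW(T) = {$, a}. Thus FOLLOW(Q) = {$, a}.
FOLLOW(T): in Q->c S T, the suffix after T is empty, so FOLLOW(T) ⊇ FOLLOW(Q) = {$, a}; in S->T a c, T is followed by a c with FIRST {a}. Thus FOLLOW(T) = {$, a}.
FOLLOW(S): in Q->c S T, S is followed by T with FIRST {d}; in T->S Q, S is followed by Q with FIRST {epsilon, c}; in T->S Q, the suffix after S is nullable, so FOLLOW(S) ⊇ FOLLOW(T) = {$, a}. Thus FOLLOW(S) = {$, a, c, d}.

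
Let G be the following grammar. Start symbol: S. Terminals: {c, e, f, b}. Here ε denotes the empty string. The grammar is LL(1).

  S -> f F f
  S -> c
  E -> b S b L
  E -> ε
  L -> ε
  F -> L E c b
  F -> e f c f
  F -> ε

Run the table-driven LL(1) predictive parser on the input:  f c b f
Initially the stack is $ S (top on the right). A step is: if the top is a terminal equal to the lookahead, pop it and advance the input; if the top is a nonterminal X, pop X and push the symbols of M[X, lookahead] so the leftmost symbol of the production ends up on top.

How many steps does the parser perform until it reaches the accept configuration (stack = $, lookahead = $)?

8

     Stack        Input      Action
  1  $ S          f c b f $  expand S -> f F f
  2  $ f F f      f c b f $  match f
  3  $ f F        c b f $    expand F -> L E c b
  4  $ f b c E L  c b f $    expand L -> ε
  5  $ f b c E    c b f $    expand E -> ε
  6  $ f b c      c b f $    match c
  7  $ f b        b f $      match b
  8  $ f          f $        match f
Accept reached after 8 steps.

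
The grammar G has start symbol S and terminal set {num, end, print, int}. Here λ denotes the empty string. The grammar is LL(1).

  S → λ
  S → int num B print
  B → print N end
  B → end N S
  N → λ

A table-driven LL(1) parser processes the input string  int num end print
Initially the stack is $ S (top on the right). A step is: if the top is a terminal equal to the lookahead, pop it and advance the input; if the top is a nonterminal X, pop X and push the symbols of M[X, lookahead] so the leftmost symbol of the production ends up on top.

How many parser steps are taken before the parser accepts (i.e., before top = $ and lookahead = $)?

     Stack              Input                Action
  1  $ S                int num end print $  expand S → int num B print
  2  $ print B num int  int num end print $  match int
  3  $ print B num      num end print $      match num
  4  $ print B          end print $          expand B → end N S
  5  $ print S N end    end print $          match end
  6  $ print S N        print $              expand N → λ
  7  $ print S          print $              expand S → λ
  8  $ print            print $              match print
Accept reached after 8 steps.

8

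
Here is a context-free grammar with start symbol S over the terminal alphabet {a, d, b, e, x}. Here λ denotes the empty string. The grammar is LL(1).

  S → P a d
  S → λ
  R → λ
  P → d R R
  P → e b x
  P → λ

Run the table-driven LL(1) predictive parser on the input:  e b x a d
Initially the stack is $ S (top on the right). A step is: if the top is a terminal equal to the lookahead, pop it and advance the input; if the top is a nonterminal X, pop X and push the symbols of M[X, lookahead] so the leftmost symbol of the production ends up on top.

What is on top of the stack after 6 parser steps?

d

step 1: stack=$ S  input=e b x a d $  — expand S → P a d
step 2: stack=$ d a P  input=e b x a d $  — expand P → e b x
step 3: stack=$ d a x b e  input=e b x a d $  — match e
step 4: stack=$ d a x b  input=b x a d $  — match b
step 5: stack=$ d a x  input=x a d $  — match x
step 6: stack=$ d a  input=a d $  — match a
Stack after step 6: $ d (top = d).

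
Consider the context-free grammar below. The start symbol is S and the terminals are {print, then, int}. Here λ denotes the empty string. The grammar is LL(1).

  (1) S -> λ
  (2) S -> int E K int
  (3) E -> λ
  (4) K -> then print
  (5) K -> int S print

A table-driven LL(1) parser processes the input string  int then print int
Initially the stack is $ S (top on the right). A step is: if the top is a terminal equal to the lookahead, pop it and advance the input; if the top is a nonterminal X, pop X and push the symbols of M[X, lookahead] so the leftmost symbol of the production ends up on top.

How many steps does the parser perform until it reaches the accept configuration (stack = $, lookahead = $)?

7

step 1: stack=$ S  input=int then print int $  — expand S -> int E K int
step 2: stack=$ int K E int  input=int then print int $  — match int
step 3: stack=$ int K E  input=then print int $  — expand E -> λ
step 4: stack=$ int K  input=then print int $  — expand K -> then print
step 5: stack=$ int print then  input=then print int $  — match then
step 6: stack=$ int print  input=print int $  — match print
step 7: stack=$ int  input=int $  — match int
Accept reached after 7 steps.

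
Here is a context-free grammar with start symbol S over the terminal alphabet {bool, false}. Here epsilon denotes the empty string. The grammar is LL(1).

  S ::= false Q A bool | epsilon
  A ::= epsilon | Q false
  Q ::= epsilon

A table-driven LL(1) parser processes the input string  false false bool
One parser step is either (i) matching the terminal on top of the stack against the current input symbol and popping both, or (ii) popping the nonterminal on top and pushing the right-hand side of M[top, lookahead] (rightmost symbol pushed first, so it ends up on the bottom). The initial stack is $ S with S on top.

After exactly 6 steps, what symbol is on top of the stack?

step 1: stack=$ S  input=false false bool $  — expand S ::= false Q A bool
step 2: stack=$ bool A Q false  input=false false bool $  — match false
step 3: stack=$ bool A Q  input=false bool $  — expand Q ::= epsilon
step 4: stack=$ bool A  input=false bool $  — expand A ::= Q false
step 5: stack=$ bool false Q  input=false bool $  — expand Q ::= epsilon
step 6: stack=$ bool false  input=false bool $  — match false
Stack after step 6: $ bool (top = bool).

bool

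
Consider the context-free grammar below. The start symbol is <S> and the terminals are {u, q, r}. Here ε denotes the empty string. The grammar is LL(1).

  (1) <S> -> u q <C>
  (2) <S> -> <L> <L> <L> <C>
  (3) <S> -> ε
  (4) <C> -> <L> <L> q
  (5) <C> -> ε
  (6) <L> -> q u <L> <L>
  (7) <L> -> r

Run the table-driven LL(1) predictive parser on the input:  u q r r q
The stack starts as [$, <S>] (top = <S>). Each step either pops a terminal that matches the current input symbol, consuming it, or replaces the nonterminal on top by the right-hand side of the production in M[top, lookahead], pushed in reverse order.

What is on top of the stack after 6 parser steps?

<L>

step 1: stack=$ <S>  input=u q r r q $  — expand <S> -> u q <C>
step 2: stack=$ <C> q u  input=u q r r q $  — match u
step 3: stack=$ <C> q  input=q r r q $  — match q
step 4: stack=$ <C>  input=r r q $  — expand <C> -> <L> <L> q
step 5: stack=$ q <L> <L>  input=r r q $  — expand <L> -> r
step 6: stack=$ q <L> r  input=r r q $  — match r
Stack after step 6: $ q <L> (top = <L>).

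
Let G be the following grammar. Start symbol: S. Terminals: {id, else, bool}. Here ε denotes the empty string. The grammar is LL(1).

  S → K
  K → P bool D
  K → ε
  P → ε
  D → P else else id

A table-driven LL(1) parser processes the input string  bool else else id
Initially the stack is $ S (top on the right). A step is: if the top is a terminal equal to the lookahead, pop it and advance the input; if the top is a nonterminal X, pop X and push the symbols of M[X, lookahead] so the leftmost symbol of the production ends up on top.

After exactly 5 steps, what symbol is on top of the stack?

step 1: stack=$ S  input=bool else else id $  — expand S → K
step 2: stack=$ K  input=bool else else id $  — expand K → P bool D
step 3: stack=$ D bool P  input=bool else else id $  — expand P → ε
step 4: stack=$ D bool  input=bool else else id $  — match bool
step 5: stack=$ D  input=else else id $  — expand D → P else else id
Stack after step 5: $ id else else P (top = P).

P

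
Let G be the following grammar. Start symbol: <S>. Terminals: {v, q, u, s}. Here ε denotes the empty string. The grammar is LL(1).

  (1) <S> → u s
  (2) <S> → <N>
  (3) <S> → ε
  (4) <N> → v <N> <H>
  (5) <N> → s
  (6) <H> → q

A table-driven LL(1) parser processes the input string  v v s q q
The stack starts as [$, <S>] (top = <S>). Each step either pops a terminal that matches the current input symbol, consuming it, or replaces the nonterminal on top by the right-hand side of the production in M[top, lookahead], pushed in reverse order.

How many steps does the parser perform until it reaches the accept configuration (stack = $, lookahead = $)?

step 1: stack=$ <S>  input=v v s q q $  — expand <S> → <N>
step 2: stack=$ <N>  input=v v s q q $  — expand <N> → v <N> <H>
step 3: stack=$ <H> <N> v  input=v v s q q $  — match v
step 4: stack=$ <H> <N>  input=v s q q $  — expand <N> → v <N> <H>
step 5: stack=$ <H> <H> <N> v  input=v s q q $  — match v
step 6: stack=$ <H> <H> <N>  input=s q q $  — expand <N> → s
step 7: stack=$ <H> <H> s  input=s q q $  — match s
step 8: stack=$ <H> <H>  input=q q $  — expand <H> → q
step 9: stack=$ <H> q  input=q q $  — match q
step 10: stack=$ <H>  input=q $  — expand <H> → q
step 11: stack=$ q  input=q $  — match q
Accept reached after 11 steps.

11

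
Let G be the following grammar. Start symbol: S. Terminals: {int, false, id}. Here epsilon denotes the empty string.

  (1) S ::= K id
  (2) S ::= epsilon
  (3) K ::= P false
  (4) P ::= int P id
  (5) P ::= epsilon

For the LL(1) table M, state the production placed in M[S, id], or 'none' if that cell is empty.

none

FIRST(P) = {epsilon, int}
FIRST(K) = {false, int}  (via P false)
FIRST(S) = {epsilon, false, int}  (via K id)
FOLLOW(S) includes $ since S is the start symbol.
FOLLOW(S): S appears on no right-hand side. Thus FOLLOW(S) = {$}.
For S ::= K id: FIRST(K id) = {false, int}, so it goes in M[S, t] for t ∈ {false, int}.
For S ::= epsilon: FIRST(epsilon) = {epsilon}, so it goes in M[S, t] for t ∈ {}; since epsilon ∈ FIRST, also for every t ∈ FOLLOW(S) = {$}.
None of these place a production in M[S, id].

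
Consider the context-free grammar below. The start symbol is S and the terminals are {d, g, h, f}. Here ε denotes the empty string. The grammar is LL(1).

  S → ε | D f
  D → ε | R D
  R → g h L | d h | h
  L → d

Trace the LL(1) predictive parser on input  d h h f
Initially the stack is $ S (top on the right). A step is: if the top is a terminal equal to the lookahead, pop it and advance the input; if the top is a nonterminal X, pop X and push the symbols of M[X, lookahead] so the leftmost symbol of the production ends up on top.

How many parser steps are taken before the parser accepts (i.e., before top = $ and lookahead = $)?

10

step 1: stack=$ S  input=d h h f $  — expand S → D f
step 2: stack=$ f D  input=d h h f $  — expand D → R D
step 3: stack=$ f D R  input=d h h f $  — expand R → d h
step 4: stack=$ f D h d  input=d h h f $  — match d
step 5: stack=$ f D h  input=h h f $  — match h
step 6: stack=$ f D  input=h f $  — expand D → R D
step 7: stack=$ f D R  input=h f $  — expand R → h
step 8: stack=$ f D h  input=h f $  — match h
step 9: stack=$ f D  input=f $  — expand D → ε
step 10: stack=$ f  input=f $  — match f
Accept reached after 10 steps.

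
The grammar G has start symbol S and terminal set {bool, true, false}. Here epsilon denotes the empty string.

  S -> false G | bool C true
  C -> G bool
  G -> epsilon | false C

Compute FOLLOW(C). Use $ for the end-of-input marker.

{$, bool, true}

FIRST(S) = {bool, false}
FIRST(G) = {epsilon, false}
FIRST(C) = {bool, false}  (via G bool)
FOLLOW(S) includes $ since S is the start symbol.
FOLLOW(S): S appears on no right-hand side. Thus FOLLOW(S) = {$}.
FOLLOW(G): in S->false G, the suffix after G is empty, so FOLLOW(G) ⊇ FOLLOW(S) = {$}; in C->G bool, G is followed by bool with FIRST {bool}. Thus FOLLOW(G) = {$, bool}.
FOLLOW(C): in S->bool C true, C is followed by true with FIRST {true}; in G->false C, the suffix after C is empty, so FOLLOW(C) ⊇ FOLLOW(G) = {$, bool}. Thus FOLLOW(C) = {$, bool, true}.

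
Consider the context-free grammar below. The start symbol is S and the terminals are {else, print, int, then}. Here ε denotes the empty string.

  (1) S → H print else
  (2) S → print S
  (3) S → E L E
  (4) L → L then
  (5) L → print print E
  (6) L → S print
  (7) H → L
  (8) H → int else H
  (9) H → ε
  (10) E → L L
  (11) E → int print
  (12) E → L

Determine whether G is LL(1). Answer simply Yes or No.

No

FIRST(S) = {int, print}
FIRST(L) = {int, print}
FIRST(H) = {ε, int, print}
FIRST(E) = {int, print}
FOLLOW(S) = {$, print}
FOLLOW(L) = {$, int, print, then}
FOLLOW(H) = {print}
FOLLOW(E) = {$, int, print, then}
Cell M[E, int] receives both E → L L and E → int print and E → L — the grammar is not LL(1).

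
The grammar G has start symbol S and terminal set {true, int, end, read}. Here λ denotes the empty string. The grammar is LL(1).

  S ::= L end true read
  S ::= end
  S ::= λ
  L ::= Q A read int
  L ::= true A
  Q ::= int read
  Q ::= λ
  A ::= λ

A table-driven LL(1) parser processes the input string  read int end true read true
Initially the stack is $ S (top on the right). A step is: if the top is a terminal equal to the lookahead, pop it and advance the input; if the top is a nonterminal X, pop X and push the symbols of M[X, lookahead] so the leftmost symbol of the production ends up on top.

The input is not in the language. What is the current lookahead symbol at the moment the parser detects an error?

step 1: stack=$ S  input=read int end true read true $  — expand S ::= L end true read
step 2: stack=$ read true end L  input=read int end true read true $  — expand L ::= Q A read int
step 3: stack=$ read true end int read A Q  input=read int end true read true $  — expand Q ::= λ
step 4: stack=$ read true end int read A  input=read int end true read true $  — expand A ::= λ
step 5: stack=$ read true end int read  input=read int end true read true $  — match read
step 6: stack=$ read true end int  input=int end true read true $  — match int
step 7: stack=$ read true end  input=end true read true $  — match end
step 8: stack=$ read true  input=true read true $  — match true
step 9: stack=$ read  input=read true $  — match read
step 10: stack=$  input=true $  — error: stack empty but input remains

true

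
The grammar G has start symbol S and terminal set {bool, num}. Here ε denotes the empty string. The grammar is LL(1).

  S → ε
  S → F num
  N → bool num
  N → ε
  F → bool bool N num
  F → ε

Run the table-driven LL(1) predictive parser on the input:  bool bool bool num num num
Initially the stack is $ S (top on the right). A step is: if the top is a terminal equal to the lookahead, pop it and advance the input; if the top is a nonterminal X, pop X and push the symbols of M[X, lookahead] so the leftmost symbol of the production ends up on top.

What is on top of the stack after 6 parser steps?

step 1: stack=$ S  input=bool bool bool num num num $  — expand S → F num
step 2: stack=$ num F  input=bool bool bool num num num $  — expand F → bool bool N num
step 3: stack=$ num num N bool bool  input=bool bool bool num num num $  — match bool
step 4: stack=$ num num N bool  input=bool bool num num num $  — match bool
step 5: stack=$ num num N  input=bool num num num $  — expand N → bool num
step 6: stack=$ num num num bool  input=bool num num num $  — match bool
Stack after step 6: $ num num num (top = num).

num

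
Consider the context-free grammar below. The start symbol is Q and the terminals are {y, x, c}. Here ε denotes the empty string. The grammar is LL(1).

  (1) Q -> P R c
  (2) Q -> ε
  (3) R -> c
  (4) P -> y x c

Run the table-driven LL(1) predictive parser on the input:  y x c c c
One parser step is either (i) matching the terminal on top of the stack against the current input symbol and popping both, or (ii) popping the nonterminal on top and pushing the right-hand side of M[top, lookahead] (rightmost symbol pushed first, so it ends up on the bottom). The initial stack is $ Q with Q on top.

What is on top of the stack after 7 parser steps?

step 1: stack=$ Q  input=y x c c c $  — expand Q -> P R c
step 2: stack=$ c R P  input=y x c c c $  — expand P -> y x c
step 3: stack=$ c R c x y  input=y x c c c $  — match y
step 4: stack=$ c R c x  input=x c c c $  — match x
step 5: stack=$ c R c  input=c c c $  — match c
step 6: stack=$ c R  input=c c $  — expand R -> c
step 7: stack=$ c c  input=c c $  — match c
Stack after step 7: $ c (top = c).

c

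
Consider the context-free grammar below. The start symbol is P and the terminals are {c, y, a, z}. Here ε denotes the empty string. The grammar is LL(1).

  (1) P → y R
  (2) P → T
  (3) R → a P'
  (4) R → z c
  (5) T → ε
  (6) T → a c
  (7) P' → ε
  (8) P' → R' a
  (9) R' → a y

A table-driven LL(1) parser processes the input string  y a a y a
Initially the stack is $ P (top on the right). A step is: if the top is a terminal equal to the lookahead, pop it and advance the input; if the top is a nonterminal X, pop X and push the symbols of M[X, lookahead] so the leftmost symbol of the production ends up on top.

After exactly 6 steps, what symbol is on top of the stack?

a

step 1: stack=$ P  input=y a a y a $  — expand P → y R
step 2: stack=$ R y  input=y a a y a $  — match y
step 3: stack=$ R  input=a a y a $  — expand R → a P'
step 4: stack=$ P' a  input=a a y a $  — match a
step 5: stack=$ P'  input=a y a $  — expand P' → R' a
step 6: stack=$ a R'  input=a y a $  — expand R' → a y
Stack after step 6: $ a y a (top = a).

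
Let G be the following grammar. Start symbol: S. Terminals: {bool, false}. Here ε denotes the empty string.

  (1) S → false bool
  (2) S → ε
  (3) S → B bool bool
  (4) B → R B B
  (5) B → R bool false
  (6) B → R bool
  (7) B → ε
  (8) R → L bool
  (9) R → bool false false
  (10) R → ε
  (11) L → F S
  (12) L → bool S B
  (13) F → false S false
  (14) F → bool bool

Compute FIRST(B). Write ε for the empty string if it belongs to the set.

FIRST(F): from F→false S false we get {false}; from F→bool bool we get {bool}. So FIRST(F) = {bool, false}.
FIRST(L): from L→F S we get {bool, false}; from L→bool S B we get {bool}. So FIRST(L) = {bool, false}.
FIRST(R): from R→L bool we get {bool, false}; from R→bool false false we get {bool}; from R→ε we get {ε}. So FIRST(R) = {ε, bool, false}.
FIRST(B): from B→R B B we get {ε, bool, false}; from B→R bool false we get {bool, false}; from B→R bool we get {bool, false}; from B→ε we get {ε}. So FIRST(B) = {ε, bool, false}.
FIRST(S): from S→false bool we get {false}; from S→ε we get {ε}; from S→B bool bool we get {bool, false}. So FIRST(S) = {ε, bool, false}.

{ε, bool, false}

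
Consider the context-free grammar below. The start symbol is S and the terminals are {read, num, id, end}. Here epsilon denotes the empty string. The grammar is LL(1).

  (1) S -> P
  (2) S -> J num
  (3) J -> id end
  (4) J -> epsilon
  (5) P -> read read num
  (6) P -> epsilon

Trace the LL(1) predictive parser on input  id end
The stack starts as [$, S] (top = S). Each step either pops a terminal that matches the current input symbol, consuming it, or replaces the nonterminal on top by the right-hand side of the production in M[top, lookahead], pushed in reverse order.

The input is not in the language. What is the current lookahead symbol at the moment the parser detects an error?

step 1: stack=$ S  input=id end $  — expand S -> J num
step 2: stack=$ num J  input=id end $  — expand J -> id end
step 3: stack=$ num end id  input=id end $  — match id
step 4: stack=$ num end  input=end $  — match end
step 5: stack=$ num  input=$  — error: top is terminal num but lookahead is $

$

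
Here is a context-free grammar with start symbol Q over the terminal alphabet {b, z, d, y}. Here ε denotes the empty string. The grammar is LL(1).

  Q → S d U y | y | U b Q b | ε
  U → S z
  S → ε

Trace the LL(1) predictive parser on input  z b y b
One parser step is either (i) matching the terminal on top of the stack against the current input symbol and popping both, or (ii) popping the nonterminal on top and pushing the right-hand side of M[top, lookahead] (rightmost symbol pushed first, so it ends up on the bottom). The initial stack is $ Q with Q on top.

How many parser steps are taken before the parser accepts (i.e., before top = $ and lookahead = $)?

8

step 1: stack=$ Q  input=z b y b $  — expand Q → U b Q b
step 2: stack=$ b Q b U  input=z b y b $  — expand U → S z
step 3: stack=$ b Q b z S  input=z b y b $  — expand S → ε
step 4: stack=$ b Q b z  input=z b y b $  — match z
step 5: stack=$ b Q b  input=b y b $  — match b
step 6: stack=$ b Q  input=y b $  — expand Q → y
step 7: stack=$ b y  input=y b $  — match y
step 8: stack=$ b  input=b $  — match b
Accept reached after 8 steps.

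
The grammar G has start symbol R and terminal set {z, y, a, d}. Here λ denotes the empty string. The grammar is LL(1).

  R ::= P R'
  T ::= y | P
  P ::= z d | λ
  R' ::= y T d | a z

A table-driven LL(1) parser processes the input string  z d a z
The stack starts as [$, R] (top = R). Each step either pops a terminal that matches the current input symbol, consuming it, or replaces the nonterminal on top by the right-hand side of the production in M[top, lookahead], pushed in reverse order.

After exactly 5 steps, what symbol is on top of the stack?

     Stack     Input      Action
  1  $ R       z d a z $  expand R ::= P R'
  2  $ R' P    z d a z $  expand P ::= z d
  3  $ R' d z  z d a z $  match z
  4  $ R' d    d a z $    match d
  5  $ R'      a z $      expand R' ::= a z
Stack after step 5: $ z a (top = a).

a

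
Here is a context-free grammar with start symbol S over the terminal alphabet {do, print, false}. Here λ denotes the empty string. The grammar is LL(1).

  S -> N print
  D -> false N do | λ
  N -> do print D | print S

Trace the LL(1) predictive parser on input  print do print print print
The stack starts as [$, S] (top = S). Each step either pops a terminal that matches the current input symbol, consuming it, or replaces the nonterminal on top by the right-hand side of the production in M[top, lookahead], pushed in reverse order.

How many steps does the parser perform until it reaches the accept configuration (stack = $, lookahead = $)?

      Stack                     Input                         Action
   1  $ S                       print do print print print $  expand S -> N print
   2  $ print N                 print do print print print $  expand N -> print S
   3  $ print S print           print do print print print $  match print
   4  $ print S                 do print print print $        expand S -> N print
   5  $ print print N           do print print print $        expand N -> do print D
   6  $ print print D print do  do print print print $        match do
   7  $ print print D print     print print print $           match print
   8  $ print print D           print print $                 expand D -> λ
   9  $ print print             print print $                 match print
  10  $ print                   print $                       match print
Accept reached after 10 steps.

10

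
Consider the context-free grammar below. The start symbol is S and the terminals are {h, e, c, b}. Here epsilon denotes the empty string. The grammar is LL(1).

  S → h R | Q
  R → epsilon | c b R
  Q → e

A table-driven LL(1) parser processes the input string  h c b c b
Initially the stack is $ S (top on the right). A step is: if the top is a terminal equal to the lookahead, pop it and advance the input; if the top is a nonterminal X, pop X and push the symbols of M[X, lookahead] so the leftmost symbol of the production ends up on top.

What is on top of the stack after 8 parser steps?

R

     Stack    Input        Action
  1  $ S      h c b c b $  expand S → h R
  2  $ R h    h c b c b $  match h
  3  $ R      c b c b $    expand R → c b R
  4  $ R b c  c b c b $    match c
  5  $ R b    b c b $      match b
  6  $ R      c b $        expand R → c b R
  7  $ R b c  c b $        match c
  8  $ R b    b $          match b
Stack after step 8: $ R (top = R).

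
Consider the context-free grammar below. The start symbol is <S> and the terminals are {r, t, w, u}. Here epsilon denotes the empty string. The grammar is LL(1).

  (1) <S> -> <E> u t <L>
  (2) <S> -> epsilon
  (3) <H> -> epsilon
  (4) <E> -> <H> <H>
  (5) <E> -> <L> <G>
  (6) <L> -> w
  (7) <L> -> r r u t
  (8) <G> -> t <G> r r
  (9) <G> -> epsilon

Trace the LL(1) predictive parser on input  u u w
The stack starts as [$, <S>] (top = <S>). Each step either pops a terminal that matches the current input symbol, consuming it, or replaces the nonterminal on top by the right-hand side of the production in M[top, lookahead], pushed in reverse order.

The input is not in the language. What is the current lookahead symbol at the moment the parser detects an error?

step 1: stack=$ <S>  input=u u w $  — expand <S> -> <E> u t <L>
step 2: stack=$ <L> t u <E>  input=u u w $  — expand <E> -> <H> <H>
step 3: stack=$ <L> t u <H> <H>  input=u u w $  — expand <H> -> epsilon
step 4: stack=$ <L> t u <H>  input=u u w $  — expand <H> -> epsilon
step 5: stack=$ <L> t u  input=u u w $  — match u
step 6: stack=$ <L> t  input=u w $  — error: top is terminal t but lookahead is u

u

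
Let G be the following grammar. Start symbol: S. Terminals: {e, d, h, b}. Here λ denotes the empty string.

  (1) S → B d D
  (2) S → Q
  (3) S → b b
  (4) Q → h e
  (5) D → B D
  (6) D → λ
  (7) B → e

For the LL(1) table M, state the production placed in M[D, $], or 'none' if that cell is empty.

D → λ

FIRST(Q): from Q→h e we get {h}. So FIRST(Q) = {h}.
FIRST(B): from B→e we get {e}. So FIRST(B) = {e}.
FIRST(S): from S→B d D we get {e}; from S→Q we get {h}; from S→b b we get {b}. So FIRST(S) = {b, e, h}.
FIRST(D): from D→B D we get {e}; from D→λ we get {λ}. So FIRST(D) = {λ, e}.
FOLLOW(S) includes $ since S is the start symbol.
FOLLOW(S): S appears on no right-hand side. Thus FOLLOW(S) = {$}.
FOLLOW(D): in S→B d D, the suffix after D is empty, so FOLLOW(D) ⊇ FOLLOW(S) = {$}; in D→B D, the suffix after D is empty (adds nothing new). Thus FOLLOW(D) = {$}.
For D → B D: FIRST(B D) = {e}, so it goes in M[D, t] for t ∈ {e}.
For D → λ: FIRST(λ) = {λ}, so it goes in M[D, t] for t ∈ {}; since λ ∈ FIRST, also for every t ∈ FOLLOW(D) = {$}.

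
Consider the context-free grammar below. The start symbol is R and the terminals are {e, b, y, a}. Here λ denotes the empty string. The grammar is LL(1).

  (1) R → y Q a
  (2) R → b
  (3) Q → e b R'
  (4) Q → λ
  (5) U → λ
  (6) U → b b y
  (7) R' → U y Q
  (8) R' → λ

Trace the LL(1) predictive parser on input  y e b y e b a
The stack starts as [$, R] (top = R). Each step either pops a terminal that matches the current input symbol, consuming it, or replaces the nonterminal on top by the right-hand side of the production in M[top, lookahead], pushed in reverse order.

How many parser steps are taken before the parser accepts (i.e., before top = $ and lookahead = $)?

13

step 1: stack=$ R  input=y e b y e b a $  — expand R → y Q a
step 2: stack=$ a Q y  input=y e b y e b a $  — match y
step 3: stack=$ a Q  input=e b y e b a $  — expand Q → e b R'
step 4: stack=$ a R' b e  input=e b y e b a $  — match e
step 5: stack=$ a R' b  input=b y e b a $  — match b
step 6: stack=$ a R'  input=y e b a $  — expand R' → U y Q
step 7: stack=$ a Q y U  input=y e b a $  — expand U → λ
step 8: stack=$ a Q y  input=y e b a $  — match y
step 9: stack=$ a Q  input=e b a $  — expand Q → e b R'
step 10: stack=$ a R' b e  input=e b a $  — match e
step 11: stack=$ a R' b  input=b a $  — match b
step 12: stack=$ a R'  input=a $  — expand R' → λ
step 13: stack=$ a  input=a $  — match a
Accept reached after 13 steps.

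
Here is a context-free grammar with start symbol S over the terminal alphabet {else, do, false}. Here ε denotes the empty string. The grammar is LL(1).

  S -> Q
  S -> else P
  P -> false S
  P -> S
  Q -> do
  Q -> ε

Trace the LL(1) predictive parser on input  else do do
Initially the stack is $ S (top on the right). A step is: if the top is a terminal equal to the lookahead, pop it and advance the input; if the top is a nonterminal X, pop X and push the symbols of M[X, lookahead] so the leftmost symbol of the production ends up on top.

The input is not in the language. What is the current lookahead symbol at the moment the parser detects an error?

do

step 1: stack=$ S  input=else do do $  — expand S -> else P
step 2: stack=$ P else  input=else do do $  — match else
step 3: stack=$ P  input=do do $  — expand P -> S
step 4: stack=$ S  input=do do $  — expand S -> Q
step 5: stack=$ Q  input=do do $  — expand Q -> do
step 6: stack=$ do  input=do do $  — match do
step 7: stack=$  input=do $  — error: stack empty but input remains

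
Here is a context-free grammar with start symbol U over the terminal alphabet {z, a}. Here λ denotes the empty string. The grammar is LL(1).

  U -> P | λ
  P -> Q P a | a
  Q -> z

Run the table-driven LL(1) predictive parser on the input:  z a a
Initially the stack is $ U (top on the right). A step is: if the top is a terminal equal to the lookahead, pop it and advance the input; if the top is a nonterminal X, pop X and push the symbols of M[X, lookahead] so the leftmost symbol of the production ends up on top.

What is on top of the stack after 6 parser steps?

step 1: stack=$ U  input=z a a $  — expand U -> P
step 2: stack=$ P  input=z a a $  — expand P -> Q P a
step 3: stack=$ a P Q  input=z a a $  — expand Q -> z
step 4: stack=$ a P z  input=z a a $  — match z
step 5: stack=$ a P  input=a a $  — expand P -> a
step 6: stack=$ a a  input=a a $  — match a
Stack after step 6: $ a (top = a).

a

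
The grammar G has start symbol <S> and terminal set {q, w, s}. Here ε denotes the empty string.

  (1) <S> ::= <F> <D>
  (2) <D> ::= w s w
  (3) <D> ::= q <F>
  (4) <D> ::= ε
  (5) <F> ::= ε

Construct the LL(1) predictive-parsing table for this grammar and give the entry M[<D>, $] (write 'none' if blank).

<D> ::= ε

FIRST(<D>) = {ε, q, w}
FIRST(<F>) = {ε}
FIRST(<S>) = {ε, q, w}  (via <F> <D>)
FOLLOW(<S>) includes $ since <S> is the start symbol.
FOLLOW(<S>): <S> appears on no right-hand side. Thus FOLLOW(<S>) = {$}.
FOLLOW(<D>): in <S>::=<F> <D>, the suffix after <D> is empty, so FOLLOW(<D>) ⊇ FOLLOW(<S>) = {$}. Thus FOLLOW(<D>) = {$}.
For <D> ::= w s w: FIRST(w s w) = {w}, so it goes in M[<D>, t] for t ∈ {w}.
For <D> ::= q <F>: FIRST(q <F>) = {q}, so it goes in M[<D>, t] for t ∈ {q}.
For <D> ::= ε: FIRST(ε) = {ε}, so it goes in M[<D>, t] for t ∈ {}; since ε ∈ FIRST, also for every t ∈ FOLLOW(<D>) = {$}.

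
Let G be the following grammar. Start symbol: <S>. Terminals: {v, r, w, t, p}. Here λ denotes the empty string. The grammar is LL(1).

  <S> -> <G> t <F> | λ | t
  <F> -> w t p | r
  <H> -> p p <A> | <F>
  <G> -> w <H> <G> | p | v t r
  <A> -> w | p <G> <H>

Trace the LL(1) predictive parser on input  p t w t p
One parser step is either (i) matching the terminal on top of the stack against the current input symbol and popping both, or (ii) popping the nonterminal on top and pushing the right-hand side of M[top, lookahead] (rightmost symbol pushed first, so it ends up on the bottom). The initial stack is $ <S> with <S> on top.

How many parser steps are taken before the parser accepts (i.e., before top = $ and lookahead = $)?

8

     Stack        Input        Action
  1  $ <S>        p t w t p $  expand <S> -> <G> t <F>
  2  $ <F> t <G>  p t w t p $  expand <G> -> p
  3  $ <F> t p    p t w t p $  match p
  4  $ <F> t      t w t p $    match t
  5  $ <F>        w t p $      expand <F> -> w t p
  6  $ p t w      w t p $      match w
  7  $ p t        t p $        match t
  8  $ p          p $          match p
Accept reached after 8 steps.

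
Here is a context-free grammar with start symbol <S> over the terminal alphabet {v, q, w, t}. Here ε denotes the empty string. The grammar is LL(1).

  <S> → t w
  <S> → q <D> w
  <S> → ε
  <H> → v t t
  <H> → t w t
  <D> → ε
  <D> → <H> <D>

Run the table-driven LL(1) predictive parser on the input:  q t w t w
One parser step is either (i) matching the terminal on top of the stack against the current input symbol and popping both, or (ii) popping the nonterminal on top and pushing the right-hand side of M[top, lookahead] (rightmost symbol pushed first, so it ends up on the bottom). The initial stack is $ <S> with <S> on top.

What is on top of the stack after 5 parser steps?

w

step 1: stack=$ <S>  input=q t w t w $  — expand <S> → q <D> w
step 2: stack=$ w <D> q  input=q t w t w $  — match q
step 3: stack=$ w <D>  input=t w t w $  — expand <D> → <H> <D>
step 4: stack=$ w <D> <H>  input=t w t w $  — expand <H> → t w t
step 5: stack=$ w <D> t w t  input=t w t w $  — match t
Stack after step 5: $ w <D> t w (top = w).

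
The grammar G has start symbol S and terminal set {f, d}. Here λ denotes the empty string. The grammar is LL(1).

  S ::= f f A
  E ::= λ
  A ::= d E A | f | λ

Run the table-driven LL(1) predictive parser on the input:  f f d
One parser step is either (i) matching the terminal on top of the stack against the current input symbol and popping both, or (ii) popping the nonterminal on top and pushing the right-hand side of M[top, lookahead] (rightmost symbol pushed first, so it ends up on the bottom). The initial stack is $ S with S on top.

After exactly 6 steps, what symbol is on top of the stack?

A

step 1: stack=$ S  input=f f d $  — expand S ::= f f A
step 2: stack=$ A f f  input=f f d $  — match f
step 3: stack=$ A f  input=f d $  — match f
step 4: stack=$ A  input=d $  — expand A ::= d E A
step 5: stack=$ A E d  input=d $  — match d
step 6: stack=$ A E  input=$  — expand E ::= λ
Stack after step 6: $ A (top = A).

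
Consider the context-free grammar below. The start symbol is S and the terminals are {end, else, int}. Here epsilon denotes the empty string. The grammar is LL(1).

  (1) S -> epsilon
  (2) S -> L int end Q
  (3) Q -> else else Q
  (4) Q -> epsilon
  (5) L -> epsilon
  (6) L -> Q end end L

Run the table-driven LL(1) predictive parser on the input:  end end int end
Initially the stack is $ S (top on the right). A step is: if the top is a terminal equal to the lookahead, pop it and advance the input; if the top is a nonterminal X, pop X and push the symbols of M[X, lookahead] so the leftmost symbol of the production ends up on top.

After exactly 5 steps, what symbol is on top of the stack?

step 1: stack=$ S  input=end end int end $  — expand S -> L int end Q
step 2: stack=$ Q end int L  input=end end int end $  — expand L -> Q end end L
step 3: stack=$ Q end int L end end Q  input=end end int end $  — expand Q -> epsilon
step 4: stack=$ Q end int L end end  input=end end int end $  — match end
step 5: stack=$ Q end int L end  input=end int end $  — match end
Stack after step 5: $ Q end int L (top = L).

L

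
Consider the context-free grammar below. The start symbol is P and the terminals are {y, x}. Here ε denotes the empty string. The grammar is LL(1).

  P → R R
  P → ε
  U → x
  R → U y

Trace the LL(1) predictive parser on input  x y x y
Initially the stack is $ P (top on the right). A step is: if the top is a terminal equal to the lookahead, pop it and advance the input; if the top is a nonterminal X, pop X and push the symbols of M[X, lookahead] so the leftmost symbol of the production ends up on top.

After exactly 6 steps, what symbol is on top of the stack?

step 1: stack=$ P  input=x y x y $  — expand P → R R
step 2: stack=$ R R  input=x y x y $  — expand R → U y
step 3: stack=$ R y U  input=x y x y $  — expand U → x
step 4: stack=$ R y x  input=x y x y $  — match x
step 5: stack=$ R y  input=y x y $  — match y
step 6: stack=$ R  input=x y $  — expand R → U y
Stack after step 6: $ y U (top = U).

U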